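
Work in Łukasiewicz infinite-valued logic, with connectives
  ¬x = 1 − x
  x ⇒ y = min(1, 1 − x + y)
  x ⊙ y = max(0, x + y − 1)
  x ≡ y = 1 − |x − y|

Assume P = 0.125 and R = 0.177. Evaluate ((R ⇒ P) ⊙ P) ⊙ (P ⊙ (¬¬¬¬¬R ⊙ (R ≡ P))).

0.000

R ⇒ P = min(1, 1 − 0.177 + 0.125) = min(1, 0.948) = 0.948
(R ⇒ P) ⊙ P = max(0, 0.948 + 0.125 − 1) = max(0, 0.073) = 0.073
¬R = 1 − 0.177 = 0.823
¬¬R = 1 − 0.823 = 0.177
¬¬¬R = 1 − 0.177 = 0.823
¬¬¬¬R = 1 − 0.823 = 0.177
¬¬¬¬¬R = 1 − 0.177 = 0.823
R ≡ P = 1 − |0.177 − 0.125| = 1 − 0.052 = 0.948
¬¬¬¬¬R ⊙ (R ≡ P) = max(0, 0.823 + 0.948 − 1) = max(0, 0.771) = 0.771
P ⊙ (¬¬¬¬¬R ⊙ (R ≡ P)) = max(0, 0.125 + 0.771 − 1) = max(0, -0.104) = 0.000
((R ⇒ P) ⊙ P) ⊙ (P ⊙ (¬¬¬¬¬R ⊙ (R ≡ P))) = max(0, 0.073 + 0.000 − 1) = max(0, -0.927) = 0.000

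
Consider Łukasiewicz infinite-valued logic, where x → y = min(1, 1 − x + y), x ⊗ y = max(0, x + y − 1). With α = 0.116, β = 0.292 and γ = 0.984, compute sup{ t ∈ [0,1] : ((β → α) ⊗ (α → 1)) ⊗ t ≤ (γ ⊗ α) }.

0.276

β → α = min(1, 1 − 0.292 + 0.116) = min(1, 0.824) = 0.824
α → 1 = min(1, 1 − 0.116 + 1.000) = min(1, 1.884) = 1.000
(β → α) ⊗ (α → 1) = max(0, 0.824 + 1.000 − 1) = max(0, 0.824) = 0.824
So the left factor is (β → α) ⊗ (α → 1) = 0.824.
γ ⊗ α = max(0, 0.984 + 0.116 − 1) = max(0, 0.100) = 0.100
So the right-hand bound is γ ⊗ α = 0.100.
The residuum of the Łukasiewicz t-norm gives the supremum: min(1, 1 − 0.824 + 0.100).
1 − 0.824 + 0.100 = 0.276, so t = min(1, 0.276) = 0.276.
Check: 0.824 ⊗ 0.276 = max(0, 0.100) = 0.100 ≤ 0.100.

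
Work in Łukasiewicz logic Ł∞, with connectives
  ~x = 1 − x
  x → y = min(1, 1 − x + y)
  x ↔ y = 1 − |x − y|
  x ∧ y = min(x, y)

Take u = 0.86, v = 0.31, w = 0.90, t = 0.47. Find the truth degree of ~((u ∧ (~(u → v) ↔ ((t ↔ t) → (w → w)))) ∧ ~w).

0.90

u → v = min(1, 1 − 0.86 + 0.31) = min(1, 0.45) = 0.45
~(u → v) = 1 − 0.45 = 0.55
t ↔ t = 1 − |0.47 − 0.47| = 1 − 0.00 = 1.00
w → w = min(1, 1 − 0.90 + 0.90) = min(1, 1.00) = 1.00
(t ↔ t) → (w → w) = min(1, 1 − 1.00 + 1.00) = min(1, 1.00) = 1.00
~(u → v) ↔ ((t ↔ t) → (w → w)) = 1 − |0.55 − 1.00| = 1 − 0.45 = 0.55
u ∧ (~(u → v) ↔ ((t ↔ t) → (w → w))) = min(0.86, 0.55) = 0.55
~w = 1 − 0.90 = 0.10
(u ∧ (~(u → v) ↔ ((t ↔ t) → (w → w)))) ∧ ~w = min(0.55, 0.10) = 0.10
~((u ∧ (~(u → v) ↔ ((t ↔ t) → (w → w)))) ∧ ~w) = 1 − 0.10 = 0.90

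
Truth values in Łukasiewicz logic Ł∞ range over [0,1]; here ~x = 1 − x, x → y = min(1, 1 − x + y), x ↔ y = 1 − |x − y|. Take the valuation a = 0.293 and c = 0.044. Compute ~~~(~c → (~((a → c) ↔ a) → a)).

0.121

~c = 1 − 0.044 = 0.956
a → c = min(1, 1 − 0.293 + 0.044) = min(1, 0.751) = 0.751
(a → c) ↔ a = 1 − |0.751 − 0.293| = 1 − 0.458 = 0.542
~((a → c) ↔ a) = 1 − 0.542 = 0.458
~((a → c) ↔ a) → a = min(1, 1 − 0.458 + 0.293) = min(1, 0.835) = 0.835
~c → (~((a → c) ↔ a) → a) = min(1, 1 − 0.956 + 0.835) = min(1, 0.879) = 0.879
~(~c → (~((a → c) ↔ a) → a)) = 1 − 0.879 = 0.121
~~(~c → (~((a → c) ↔ a) → a)) = 1 − 0.121 = 0.879
~~~(~c → (~((a → c) ↔ a) → a)) = 1 − 0.879 = 0.121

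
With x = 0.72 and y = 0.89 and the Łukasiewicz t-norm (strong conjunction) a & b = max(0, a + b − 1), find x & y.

0.61

x & y = max(0, 0.72 + 0.89 − 1) = max(0, 0.61) = 0.61
For comparison, the Gödel (minimum) t-norm min(a, b) would give 0.72.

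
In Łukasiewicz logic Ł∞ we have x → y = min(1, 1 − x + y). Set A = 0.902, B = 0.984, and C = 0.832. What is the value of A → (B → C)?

0.946

B → C = min(1, 1 − 0.984 + 0.832) = min(1, 0.848) = 0.848
A → (B → C) = min(1, 1 − 0.902 + 0.848) = min(1, 0.946) = 0.946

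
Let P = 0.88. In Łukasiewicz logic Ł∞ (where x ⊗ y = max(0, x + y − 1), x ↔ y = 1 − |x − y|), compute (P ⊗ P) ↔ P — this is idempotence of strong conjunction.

P ⊗ P = max(0, 0.88 + 0.88 − 1) = max(0, 0.76) = 0.76
(P ⊗ P) ↔ P = 1 − |0.76 − 0.88| = 1 − 0.12 = 0.88
(The value 0.88 < 1 shows this instance is not satisfied; fails in Ł∞ since a ⊗ a = max(0, 2a−1) ≠ a in general.)

0.88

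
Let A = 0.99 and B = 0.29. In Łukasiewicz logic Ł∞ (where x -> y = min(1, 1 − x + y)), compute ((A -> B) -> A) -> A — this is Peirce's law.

0.99

A -> B = min(1, 1 − 0.99 + 0.29) = min(1, 0.30) = 0.30
(A -> B) -> A = min(1, 1 − 0.30 + 0.99) = min(1, 1.69) = 1.00
((A -> B) -> A) -> A = min(1, 1 − 1.00 + 0.99) = min(1, 0.99) = 0.99
(The value 0.99 < 1 shows this instance is not satisfied; not a Ł∞-tautology in general.)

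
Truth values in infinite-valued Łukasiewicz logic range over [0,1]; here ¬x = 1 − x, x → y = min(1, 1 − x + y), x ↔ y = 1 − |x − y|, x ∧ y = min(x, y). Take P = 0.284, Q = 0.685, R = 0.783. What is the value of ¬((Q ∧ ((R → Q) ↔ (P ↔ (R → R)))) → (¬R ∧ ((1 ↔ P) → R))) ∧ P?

0.165

R → Q = min(1, 1 − 0.783 + 0.685) = min(1, 0.902) = 0.902
R → R = min(1, 1 − 0.783 + 0.783) = min(1, 1.000) = 1.000
P ↔ (R → R) = 1 − |0.284 − 1.000| = 1 − 0.716 = 0.284
(R → Q) ↔ (P ↔ (R → R)) = 1 − |0.902 − 0.284| = 1 − 0.618 = 0.382
Q ∧ ((R → Q) ↔ (P ↔ (R → R))) = min(0.685, 0.382) = 0.382
¬R = 1 − 0.783 = 0.217
1 ↔ P = 1 − |1.000 − 0.284| = 1 − 0.716 = 0.284
(1 ↔ P) → R = min(1, 1 − 0.284 + 0.783) = min(1, 1.499) = 1.000
¬R ∧ ((1 ↔ P) → R) = min(0.217, 1.000) = 0.217
(Q ∧ ((R → Q) ↔ (P ↔ (R → R)))) → (¬R ∧ ((1 ↔ P) → R)) = min(1, 1 − 0.382 + 0.217) = min(1, 0.835) = 0.835
¬((Q ∧ ((R → Q) ↔ (P ↔ (R → R)))) → (¬R ∧ ((1 ↔ P) → R))) = 1 − 0.835 = 0.165
¬((Q ∧ ((R → Q) ↔ (P ↔ (R → R)))) → (¬R ∧ ((1 ↔ P) → R))) ∧ P = min(0.165, 0.284) = 0.165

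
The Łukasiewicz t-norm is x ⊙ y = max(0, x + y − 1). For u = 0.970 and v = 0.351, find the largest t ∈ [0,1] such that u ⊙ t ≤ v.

The residuum of the Łukasiewicz t-norm gives the supremum: min(1, 1 − 0.970 + 0.351).
1 − 0.970 + 0.351 = 0.381, so t = min(1, 0.381) = 0.381.
Check: 0.970 ⊙ 0.381 = max(0, 0.351) = 0.351 ≤ 0.351.

0.381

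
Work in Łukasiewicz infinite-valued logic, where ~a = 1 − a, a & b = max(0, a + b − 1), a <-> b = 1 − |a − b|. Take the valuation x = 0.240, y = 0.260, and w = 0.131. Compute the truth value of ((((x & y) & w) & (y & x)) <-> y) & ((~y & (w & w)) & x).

x & y = max(0, 0.240 + 0.260 − 1) = max(0, -0.500) = 0.000
(x & y) & w = max(0, 0.000 + 0.131 − 1) = max(0, -0.869) = 0.000
y & x = max(0, 0.260 + 0.240 − 1) = max(0, -0.500) = 0.000
((x & y) & w) & (y & x) = max(0, 0.000 + 0.000 − 1) = max(0, -1.000) = 0.000
(((x & y) & w) & (y & x)) <-> y = 1 − |0.000 − 0.260| = 1 − 0.260 = 0.740
~y = 1 − 0.260 = 0.740
w & w = max(0, 0.131 + 0.131 − 1) = max(0, -0.738) = 0.000
~y & (w & w) = max(0, 0.740 + 0.000 − 1) = max(0, -0.260) = 0.000
(~y & (w & w)) & x = max(0, 0.000 + 0.240 − 1) = max(0, -0.760) = 0.000
((((x & y) & w) & (y & x)) <-> y) & ((~y & (w & w)) & x) = max(0, 0.740 + 0.000 − 1) = max(0, -0.260) = 0.000

0.000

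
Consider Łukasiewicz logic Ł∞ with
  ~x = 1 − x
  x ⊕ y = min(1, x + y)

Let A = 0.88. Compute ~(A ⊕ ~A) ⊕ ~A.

~A = 1 − 0.88 = 0.12
A ⊕ ~A = min(1, 0.88 + 0.12) = min(1, 1.00) = 1.00
~(A ⊕ ~A) = 1 − 1.00 = 0.00
~(A ⊕ ~A) ⊕ ~A = min(1, 0.00 + 0.12) = min(1, 0.12) = 0.12

0.12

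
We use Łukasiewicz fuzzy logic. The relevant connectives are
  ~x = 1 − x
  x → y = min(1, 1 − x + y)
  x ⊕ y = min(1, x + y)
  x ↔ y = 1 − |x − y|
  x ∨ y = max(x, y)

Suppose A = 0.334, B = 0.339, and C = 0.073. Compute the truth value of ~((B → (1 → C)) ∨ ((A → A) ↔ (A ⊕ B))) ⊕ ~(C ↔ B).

1 → C = min(1, 1 − 1.000 + 0.073) = min(1, 0.073) = 0.073
B → (1 → C) = min(1, 1 − 0.339 + 0.073) = min(1, 0.734) = 0.734
A → A = min(1, 1 − 0.334 + 0.334) = min(1, 1.000) = 1.000
A ⊕ B = min(1, 0.334 + 0.339) = min(1, 0.673) = 0.673
(A → A) ↔ (A ⊕ B) = 1 − |1.000 − 0.673| = 1 − 0.327 = 0.673
(B → (1 → C)) ∨ ((A → A) ↔ (A ⊕ B)) = max(0.734, 0.673) = 0.734
~((B → (1 → C)) ∨ ((A → A) ↔ (A ⊕ B))) = 1 − 0.734 = 0.266
C ↔ B = 1 − |0.073 − 0.339| = 1 − 0.266 = 0.734
~(C ↔ B) = 1 − 0.734 = 0.266
~((B → (1 → C)) ∨ ((A → A) ↔ (A ⊕ B))) ⊕ ~(C ↔ B) = min(1, 0.266 + 0.266) = min(1, 0.532) = 0.532

0.532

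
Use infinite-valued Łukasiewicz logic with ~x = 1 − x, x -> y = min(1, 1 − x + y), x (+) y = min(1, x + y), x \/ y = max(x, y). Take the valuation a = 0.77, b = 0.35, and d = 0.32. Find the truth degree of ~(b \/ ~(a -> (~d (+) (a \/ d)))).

~d = 1 − 0.32 = 0.68
a \/ d = max(0.77, 0.32) = 0.77
~d (+) (a \/ d) = min(1, 0.68 + 0.77) = min(1, 1.45) = 1.00
a -> (~d (+) (a \/ d)) = min(1, 1 − 0.77 + 1.00) = min(1, 1.23) = 1.00
~(a -> (~d (+) (a \/ d))) = 1 − 1.00 = 0.00
b \/ ~(a -> (~d (+) (a \/ d))) = max(0.35, 0.00) = 0.35
~(b \/ ~(a -> (~d (+) (a \/ d)))) = 1 − 0.35 = 0.65

0.65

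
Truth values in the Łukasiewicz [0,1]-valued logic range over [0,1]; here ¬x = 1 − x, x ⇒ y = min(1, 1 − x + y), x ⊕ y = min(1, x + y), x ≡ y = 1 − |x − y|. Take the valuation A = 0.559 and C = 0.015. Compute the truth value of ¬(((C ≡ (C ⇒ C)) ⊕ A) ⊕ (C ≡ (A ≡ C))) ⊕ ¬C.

0.985

C ⇒ C = min(1, 1 − 0.015 + 0.015) = min(1, 1.000) = 1.000
C ≡ (C ⇒ C) = 1 − |0.015 − 1.000| = 1 − 0.985 = 0.015
(C ≡ (C ⇒ C)) ⊕ A = min(1, 0.015 + 0.559) = min(1, 0.574) = 0.574
A ≡ C = 1 − |0.559 − 0.015| = 1 − 0.544 = 0.456
C ≡ (A ≡ C) = 1 − |0.015 − 0.456| = 1 − 0.441 = 0.559
((C ≡ (C ⇒ C)) ⊕ A) ⊕ (C ≡ (A ≡ C)) = min(1, 0.574 + 0.559) = min(1, 1.133) = 1.000
¬(((C ≡ (C ⇒ C)) ⊕ A) ⊕ (C ≡ (A ≡ C))) = 1 − 1.000 = 0.000
¬C = 1 − 0.015 = 0.985
¬(((C ≡ (C ⇒ C)) ⊕ A) ⊕ (C ≡ (A ≡ C))) ⊕ ¬C = min(1, 0.000 + 0.985) = min(1, 0.985) = 0.985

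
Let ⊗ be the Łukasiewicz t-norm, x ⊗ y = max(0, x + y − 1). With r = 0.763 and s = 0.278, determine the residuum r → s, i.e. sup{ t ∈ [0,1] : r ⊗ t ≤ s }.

0.515

The residuum of the Łukasiewicz t-norm gives the supremum: min(1, 1 − 0.763 + 0.278).
1 − 0.763 + 0.278 = 0.515, so t = min(1, 0.515) = 0.515.
Check: 0.763 ⊗ 0.515 = max(0, 0.278) = 0.278 ≤ 0.278.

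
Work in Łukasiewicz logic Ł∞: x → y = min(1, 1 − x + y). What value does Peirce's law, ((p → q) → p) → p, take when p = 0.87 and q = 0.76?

p → q = min(1, 1 − 0.87 + 0.76) = min(1, 0.89) = 0.89
(p → q) → p = min(1, 1 − 0.89 + 0.87) = min(1, 0.98) = 0.98
((p → q) → p) → p = min(1, 1 − 0.98 + 0.87) = min(1, 0.89) = 0.89
(The value 0.89 < 1 shows this instance is not satisfied; not a Ł∞-tautology in general.)

0.89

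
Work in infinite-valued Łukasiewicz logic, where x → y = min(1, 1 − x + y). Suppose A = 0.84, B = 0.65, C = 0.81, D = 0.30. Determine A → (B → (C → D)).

1.00

C → D = min(1, 1 − 0.81 + 0.30) = min(1, 0.49) = 0.49
B → (C → D) = min(1, 1 − 0.65 + 0.49) = min(1, 0.84) = 0.84
A → (B → (C → D)) = min(1, 1 − 0.84 + 0.84) = min(1, 1.00) = 1.00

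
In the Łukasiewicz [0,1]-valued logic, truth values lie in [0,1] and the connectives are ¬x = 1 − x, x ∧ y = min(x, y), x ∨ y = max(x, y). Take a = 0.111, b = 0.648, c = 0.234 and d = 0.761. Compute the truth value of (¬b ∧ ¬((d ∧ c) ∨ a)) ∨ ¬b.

¬b = 1 − 0.648 = 0.352
d ∧ c = min(0.761, 0.234) = 0.234
(d ∧ c) ∨ a = max(0.234, 0.111) = 0.234
¬((d ∧ c) ∨ a) = 1 − 0.234 = 0.766
¬b ∧ ¬((d ∧ c) ∨ a) = min(0.352, 0.766) = 0.352
(¬b ∧ ¬((d ∧ c) ∨ a)) ∨ ¬b = max(0.352, 0.352) = 0.352

0.352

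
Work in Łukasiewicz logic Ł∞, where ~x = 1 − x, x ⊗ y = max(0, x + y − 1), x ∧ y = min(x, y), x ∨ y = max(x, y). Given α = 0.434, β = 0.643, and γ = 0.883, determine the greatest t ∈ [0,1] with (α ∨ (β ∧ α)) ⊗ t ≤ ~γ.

β ∧ α = min(0.643, 0.434) = 0.434
α ∨ (β ∧ α) = max(0.434, 0.434) = 0.434
So the left factor is α ∨ (β ∧ α) = 0.434.
~γ = 1 − 0.883 = 0.117
So the right-hand bound is ~γ = 0.117.
The residuum of the Łukasiewicz t-norm gives the supremum: min(1, 1 − 0.434 + 0.117).
1 − 0.434 + 0.117 = 0.683, so t = min(1, 0.683) = 0.683.
Check: 0.434 ⊗ 0.683 = max(0, 0.117) = 0.117 ≤ 0.117.

0.683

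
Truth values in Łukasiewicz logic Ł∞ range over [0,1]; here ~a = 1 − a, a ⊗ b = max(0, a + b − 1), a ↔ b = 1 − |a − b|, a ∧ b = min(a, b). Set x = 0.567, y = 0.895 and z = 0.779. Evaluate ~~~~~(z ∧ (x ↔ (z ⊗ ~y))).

0.567

~y = 1 − 0.895 = 0.105
z ⊗ ~y = max(0, 0.779 + 0.105 − 1) = max(0, -0.116) = 0.000
x ↔ (z ⊗ ~y) = 1 − |0.567 − 0.000| = 1 − 0.567 = 0.433
z ∧ (x ↔ (z ⊗ ~y)) = min(0.779, 0.433) = 0.433
~(z ∧ (x ↔ (z ⊗ ~y))) = 1 − 0.433 = 0.567
~~(z ∧ (x ↔ (z ⊗ ~y))) = 1 − 0.567 = 0.433
~~~(z ∧ (x ↔ (z ⊗ ~y))) = 1 − 0.433 = 0.567
~~~~(z ∧ (x ↔ (z ⊗ ~y))) = 1 − 0.567 = 0.433
~~~~~(z ∧ (x ↔ (z ⊗ ~y))) = 1 − 0.433 = 0.567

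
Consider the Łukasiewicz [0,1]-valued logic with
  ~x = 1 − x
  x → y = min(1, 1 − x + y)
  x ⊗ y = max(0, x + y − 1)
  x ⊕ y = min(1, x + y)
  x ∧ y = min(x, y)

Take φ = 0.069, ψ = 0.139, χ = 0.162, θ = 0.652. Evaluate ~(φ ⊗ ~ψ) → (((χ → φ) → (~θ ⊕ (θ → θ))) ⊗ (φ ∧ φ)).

0.069

~ψ = 1 − 0.139 = 0.861
φ ⊗ ~ψ = max(0, 0.069 + 0.861 − 1) = max(0, -0.070) = 0.000
~(φ ⊗ ~ψ) = 1 − 0.000 = 1.000
χ → φ = min(1, 1 − 0.162 + 0.069) = min(1, 0.907) = 0.907
~θ = 1 − 0.652 = 0.348
θ → θ = min(1, 1 − 0.652 + 0.652) = min(1, 1.000) = 1.000
~θ ⊕ (θ → θ) = min(1, 0.348 + 1.000) = min(1, 1.348) = 1.000
(χ → φ) → (~θ ⊕ (θ → θ)) = min(1, 1 − 0.907 + 1.000) = min(1, 1.093) = 1.000
φ ∧ φ = min(0.069, 0.069) = 0.069
((χ → φ) → (~θ ⊕ (θ → θ))) ⊗ (φ ∧ φ) = max(0, 1.000 + 0.069 − 1) = max(0, 0.069) = 0.069
~(φ ⊗ ~ψ) → (((χ → φ) → (~θ ⊕ (θ → θ))) ⊗ (φ ∧ φ)) = min(1, 1 − 1.000 + 0.069) = min(1, 0.069) = 0.069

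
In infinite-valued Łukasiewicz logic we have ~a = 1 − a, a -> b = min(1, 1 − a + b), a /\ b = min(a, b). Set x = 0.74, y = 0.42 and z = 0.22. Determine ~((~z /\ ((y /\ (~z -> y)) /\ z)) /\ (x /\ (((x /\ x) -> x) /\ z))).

0.78

~z = 1 − 0.22 = 0.78
~z -> y = min(1, 1 − 0.78 + 0.42) = min(1, 0.64) = 0.64
y /\ (~z -> y) = min(0.42, 0.64) = 0.42
(y /\ (~z -> y)) /\ z = min(0.42, 0.22) = 0.22
~z /\ ((y /\ (~z -> y)) /\ z) = min(0.78, 0.22) = 0.22
x /\ x = min(0.74, 0.74) = 0.74
(x /\ x) -> x = min(1, 1 − 0.74 + 0.74) = min(1, 1.00) = 1.00
((x /\ x) -> x) /\ z = min(1.00, 0.22) = 0.22
x /\ (((x /\ x) -> x) /\ z) = min(0.74, 0.22) = 0.22
(~z /\ ((y /\ (~z -> y)) /\ z)) /\ (x /\ (((x /\ x) -> x) /\ z)) = min(0.22, 0.22) = 0.22
~((~z /\ ((y /\ (~z -> y)) /\ z)) /\ (x /\ (((x /\ x) -> x) /\ z))) = 1 − 0.22 = 0.78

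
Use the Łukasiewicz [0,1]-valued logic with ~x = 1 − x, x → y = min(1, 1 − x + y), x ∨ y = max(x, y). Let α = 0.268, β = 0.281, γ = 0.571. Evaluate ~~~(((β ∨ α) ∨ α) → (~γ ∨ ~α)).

0.000

β ∨ α = max(0.281, 0.268) = 0.281
(β ∨ α) ∨ α = max(0.281, 0.268) = 0.281
~γ = 1 − 0.571 = 0.429
~α = 1 − 0.268 = 0.732
~γ ∨ ~α = max(0.429, 0.732) = 0.732
((β ∨ α) ∨ α) → (~γ ∨ ~α) = min(1, 1 − 0.281 + 0.732) = min(1, 1.451) = 1.000
~(((β ∨ α) ∨ α) → (~γ ∨ ~α)) = 1 − 1.000 = 0.000
~~(((β ∨ α) ∨ α) → (~γ ∨ ~α)) = 1 − 0.000 = 1.000
~~~(((β ∨ α) ∨ α) → (~γ ∨ ~α)) = 1 − 1.000 = 0.000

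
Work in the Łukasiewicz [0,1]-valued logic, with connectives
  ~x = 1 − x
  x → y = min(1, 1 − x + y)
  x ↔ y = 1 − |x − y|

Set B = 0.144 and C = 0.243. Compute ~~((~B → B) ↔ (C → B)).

0.387

~B = 1 − 0.144 = 0.856
~B → B = min(1, 1 − 0.856 + 0.144) = min(1, 0.288) = 0.288
C → B = min(1, 1 − 0.243 + 0.144) = min(1, 0.901) = 0.901
(~B → B) ↔ (C → B) = 1 − |0.288 − 0.901| = 1 − 0.613 = 0.387
~((~B → B) ↔ (C → B)) = 1 − 0.387 = 0.613
~~((~B → B) ↔ (C → B)) = 1 − 0.613 = 0.387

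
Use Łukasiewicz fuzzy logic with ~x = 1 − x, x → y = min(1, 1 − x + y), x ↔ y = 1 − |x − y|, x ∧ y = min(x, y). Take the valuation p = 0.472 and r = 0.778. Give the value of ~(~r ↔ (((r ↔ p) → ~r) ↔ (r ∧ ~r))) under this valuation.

0.472

~r = 1 − 0.778 = 0.222
r ↔ p = 1 − |0.778 − 0.472| = 1 − 0.306 = 0.694
(r ↔ p) → ~r = min(1, 1 − 0.694 + 0.222) = min(1, 0.528) = 0.528
r ∧ ~r = min(0.778, 0.222) = 0.222
((r ↔ p) → ~r) ↔ (r ∧ ~r) = 1 − |0.528 − 0.222| = 1 − 0.306 = 0.694
~r ↔ (((r ↔ p) → ~r) ↔ (r ∧ ~r)) = 1 − |0.222 − 0.694| = 1 − 0.472 = 0.528
~(~r ↔ (((r ↔ p) → ~r) ↔ (r ∧ ~r))) = 1 − 0.528 = 0.472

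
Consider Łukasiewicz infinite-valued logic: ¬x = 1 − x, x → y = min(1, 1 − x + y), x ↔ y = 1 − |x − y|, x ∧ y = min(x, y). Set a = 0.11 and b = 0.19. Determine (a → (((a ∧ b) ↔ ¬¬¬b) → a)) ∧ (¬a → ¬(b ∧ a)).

1.00

a ∧ b = min(0.11, 0.19) = 0.11
¬b = 1 − 0.19 = 0.81
¬¬b = 1 − 0.81 = 0.19
¬¬¬b = 1 − 0.19 = 0.81
(a ∧ b) ↔ ¬¬¬b = 1 − |0.11 − 0.81| = 1 − 0.70 = 0.30
((a ∧ b) ↔ ¬¬¬b) → a = min(1, 1 − 0.30 + 0.11) = min(1, 0.81) = 0.81
a → (((a ∧ b) ↔ ¬¬¬b) → a) = min(1, 1 − 0.11 + 0.81) = min(1, 1.70) = 1.00
¬a = 1 − 0.11 = 0.89
b ∧ a = min(0.19, 0.11) = 0.11
¬(b ∧ a) = 1 − 0.11 = 0.89
¬a → ¬(b ∧ a) = min(1, 1 − 0.89 + 0.89) = min(1, 1.00) = 1.00
(a → (((a ∧ b) ↔ ¬¬¬b) → a)) ∧ (¬a → ¬(b ∧ a)) = min(1.00, 1.00) = 1.00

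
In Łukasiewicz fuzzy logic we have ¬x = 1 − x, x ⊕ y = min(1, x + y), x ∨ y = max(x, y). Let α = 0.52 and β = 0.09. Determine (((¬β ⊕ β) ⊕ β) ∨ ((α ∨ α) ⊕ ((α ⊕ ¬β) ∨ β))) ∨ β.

1.00

¬β = 1 − 0.09 = 0.91
¬β ⊕ β = min(1, 0.91 + 0.09) = min(1, 1.00) = 1.00
(¬β ⊕ β) ⊕ β = min(1, 1.00 + 0.09) = min(1, 1.09) = 1.00
α ∨ α = max(0.52, 0.52) = 0.52
α ⊕ ¬β = min(1, 0.52 + 0.91) = min(1, 1.43) = 1.00
(α ⊕ ¬β) ∨ β = max(1.00, 0.09) = 1.00
(α ∨ α) ⊕ ((α ⊕ ¬β) ∨ β) = min(1, 0.52 + 1.00) = min(1, 1.52) = 1.00
((¬β ⊕ β) ⊕ β) ∨ ((α ∨ α) ⊕ ((α ⊕ ¬β) ∨ β)) = max(1.00, 1.00) = 1.00
(((¬β ⊕ β) ⊕ β) ∨ ((α ∨ α) ⊕ ((α ⊕ ¬β) ∨ β))) ∨ β = max(1.00, 0.09) = 1.00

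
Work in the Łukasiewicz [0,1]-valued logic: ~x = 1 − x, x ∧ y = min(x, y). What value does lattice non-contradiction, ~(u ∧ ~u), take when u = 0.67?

0.67

~u = 1 − 0.67 = 0.33
u ∧ ~u = min(0.67, 0.33) = 0.33
~(u ∧ ~u) = 1 − 0.33 = 0.67
(The value 0.67 < 1 shows this instance is not satisfied; not a Ł∞-tautology — its value is 1 − min(a, 1−a).)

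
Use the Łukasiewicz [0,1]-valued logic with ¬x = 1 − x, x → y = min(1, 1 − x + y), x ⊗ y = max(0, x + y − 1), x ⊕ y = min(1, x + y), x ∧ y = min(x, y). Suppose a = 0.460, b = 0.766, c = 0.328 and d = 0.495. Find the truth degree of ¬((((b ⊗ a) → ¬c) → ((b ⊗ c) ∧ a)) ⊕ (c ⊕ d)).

b ⊗ a = max(0, 0.766 + 0.460 − 1) = max(0, 0.226) = 0.226
¬c = 1 − 0.328 = 0.672
(b ⊗ a) → ¬c = min(1, 1 − 0.226 + 0.672) = min(1, 1.446) = 1.000
b ⊗ c = max(0, 0.766 + 0.328 − 1) = max(0, 0.094) = 0.094
(b ⊗ c) ∧ a = min(0.094, 0.460) = 0.094
((b ⊗ a) → ¬c) → ((b ⊗ c) ∧ a) = min(1, 1 − 1.000 + 0.094) = min(1, 0.094) = 0.094
c ⊕ d = min(1, 0.328 + 0.495) = min(1, 0.823) = 0.823
(((b ⊗ a) → ¬c) → ((b ⊗ c) ∧ a)) ⊕ (c ⊕ d) = min(1, 0.094 + 0.823) = min(1, 0.917) = 0.917
¬((((b ⊗ a) → ¬c) → ((b ⊗ c) ∧ a)) ⊕ (c ⊕ d)) = 1 − 0.917 = 0.083

0.083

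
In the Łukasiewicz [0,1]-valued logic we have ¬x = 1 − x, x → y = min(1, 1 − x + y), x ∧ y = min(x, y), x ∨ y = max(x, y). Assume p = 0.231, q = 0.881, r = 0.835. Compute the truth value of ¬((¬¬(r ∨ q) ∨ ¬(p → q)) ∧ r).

r ∨ q = max(0.835, 0.881) = 0.881
¬(r ∨ q) = 1 − 0.881 = 0.119
¬¬(r ∨ q) = 1 − 0.119 = 0.881
p → q = min(1, 1 − 0.231 + 0.881) = min(1, 1.650) = 1.000
¬(p → q) = 1 − 1.000 = 0.000
¬¬(r ∨ q) ∨ ¬(p → q) = max(0.881, 0.000) = 0.881
(¬¬(r ∨ q) ∨ ¬(p → q)) ∧ r = min(0.881, 0.835) = 0.835
¬((¬¬(r ∨ q) ∨ ¬(p → q)) ∧ r) = 1 − 0.835 = 0.165

0.165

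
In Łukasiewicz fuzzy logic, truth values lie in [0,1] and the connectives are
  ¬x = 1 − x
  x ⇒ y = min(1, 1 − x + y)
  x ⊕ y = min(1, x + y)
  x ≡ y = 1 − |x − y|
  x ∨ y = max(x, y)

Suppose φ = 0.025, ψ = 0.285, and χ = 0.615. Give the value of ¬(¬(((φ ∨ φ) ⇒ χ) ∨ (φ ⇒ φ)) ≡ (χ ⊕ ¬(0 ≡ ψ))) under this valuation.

φ ∨ φ = max(0.025, 0.025) = 0.025
(φ ∨ φ) ⇒ χ = min(1, 1 − 0.025 + 0.615) = min(1, 1.590) = 1.000
φ ⇒ φ = min(1, 1 − 0.025 + 0.025) = min(1, 1.000) = 1.000
((φ ∨ φ) ⇒ χ) ∨ (φ ⇒ φ) = max(1.000, 1.000) = 1.000
¬(((φ ∨ φ) ⇒ χ) ∨ (φ ⇒ φ)) = 1 − 1.000 = 0.000
0 ≡ ψ = 1 − |0.000 − 0.285| = 1 − 0.285 = 0.715
¬(0 ≡ ψ) = 1 − 0.715 = 0.285
χ ⊕ ¬(0 ≡ ψ) = min(1, 0.615 + 0.285) = min(1, 0.900) = 0.900
¬(((φ ∨ φ) ⇒ χ) ∨ (φ ⇒ φ)) ≡ (χ ⊕ ¬(0 ≡ ψ)) = 1 − |0.000 − 0.900| = 1 − 0.900 = 0.100
¬(¬(((φ ∨ φ) ⇒ χ) ∨ (φ ⇒ φ)) ≡ (χ ⊕ ¬(0 ≡ ψ))) = 1 − 0.100 = 0.900

0.900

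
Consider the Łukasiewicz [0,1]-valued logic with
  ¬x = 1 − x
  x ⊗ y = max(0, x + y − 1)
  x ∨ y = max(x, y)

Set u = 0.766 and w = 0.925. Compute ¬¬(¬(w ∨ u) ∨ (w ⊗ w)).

w ∨ u = max(0.925, 0.766) = 0.925
¬(w ∨ u) = 1 − 0.925 = 0.075
w ⊗ w = max(0, 0.925 + 0.925 − 1) = max(0, 0.850) = 0.850
¬(w ∨ u) ∨ (w ⊗ w) = max(0.075, 0.850) = 0.850
¬(¬(w ∨ u) ∨ (w ⊗ w)) = 1 − 0.850 = 0.150
¬¬(¬(w ∨ u) ∨ (w ⊗ w)) = 1 − 0.150 = 0.850

0.850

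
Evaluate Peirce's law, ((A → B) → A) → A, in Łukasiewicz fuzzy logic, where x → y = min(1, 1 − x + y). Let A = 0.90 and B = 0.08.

A → B = min(1, 1 − 0.90 + 0.08) = min(1, 0.18) = 0.18
(A → B) → A = min(1, 1 − 0.18 + 0.90) = min(1, 1.72) = 1.00
((A → B) → A) → A = min(1, 1 − 1.00 + 0.90) = min(1, 0.90) = 0.90
(The value 0.90 < 1 shows this instance is not satisfied; not a Ł∞-tautology in general.)

0.90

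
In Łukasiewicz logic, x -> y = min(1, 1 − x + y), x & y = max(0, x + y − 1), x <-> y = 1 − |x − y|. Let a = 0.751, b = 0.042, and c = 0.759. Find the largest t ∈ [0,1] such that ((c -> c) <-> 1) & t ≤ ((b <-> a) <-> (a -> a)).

c -> c = min(1, 1 − 0.759 + 0.759) = min(1, 1.000) = 1.000
(c -> c) <-> 1 = 1 − |1.000 − 1.000| = 1 − 0.000 = 1.000
So the left factor is (c -> c) <-> 1 = 1.000.
b <-> a = 1 − |0.042 − 0.751| = 1 − 0.709 = 0.291
a -> a = min(1, 1 − 0.751 + 0.751) = min(1, 1.000) = 1.000
(b <-> a) <-> (a -> a) = 1 − |0.291 − 1.000| = 1 − 0.709 = 0.291
So the right-hand bound is (b <-> a) <-> (a -> a) = 0.291.
The residuum of the Łukasiewicz t-norm gives the supremum: min(1, 1 − 1.000 + 0.291).
1 − 1.000 + 0.291 = 0.291, so t = min(1, 0.291) = 0.291.
Check: 1.000 & 0.291 = max(0, 0.291) = 0.291 ≤ 0.291.

0.291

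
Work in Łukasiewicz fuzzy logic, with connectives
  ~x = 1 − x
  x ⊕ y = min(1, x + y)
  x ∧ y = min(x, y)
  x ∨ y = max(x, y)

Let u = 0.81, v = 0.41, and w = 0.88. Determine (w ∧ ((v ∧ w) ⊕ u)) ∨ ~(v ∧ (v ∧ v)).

0.88

v ∧ w = min(0.41, 0.88) = 0.41
(v ∧ w) ⊕ u = min(1, 0.41 + 0.81) = min(1, 1.22) = 1.00
w ∧ ((v ∧ w) ⊕ u) = min(0.88, 1.00) = 0.88
v ∧ v = min(0.41, 0.41) = 0.41
v ∧ (v ∧ v) = min(0.41, 0.41) = 0.41
~(v ∧ (v ∧ v)) = 1 − 0.41 = 0.59
(w ∧ ((v ∧ w) ⊕ u)) ∨ ~(v ∧ (v ∧ v)) = max(0.88, 0.59) = 0.88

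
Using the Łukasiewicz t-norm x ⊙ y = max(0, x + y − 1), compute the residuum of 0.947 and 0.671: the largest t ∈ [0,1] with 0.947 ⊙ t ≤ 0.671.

The residuum of the Łukasiewicz t-norm gives the supremum: min(1, 1 − 0.947 + 0.671).
1 − 0.947 + 0.671 = 0.724, so t = min(1, 0.724) = 0.724.
Check: 0.947 ⊙ 0.724 = max(0, 0.671) = 0.671 ≤ 0.671.

0.724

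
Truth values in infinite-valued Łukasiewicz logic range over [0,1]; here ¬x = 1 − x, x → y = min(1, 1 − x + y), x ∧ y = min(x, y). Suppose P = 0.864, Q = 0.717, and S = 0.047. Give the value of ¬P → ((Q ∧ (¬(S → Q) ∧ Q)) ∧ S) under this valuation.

¬P = 1 − 0.864 = 0.136
S → Q = min(1, 1 − 0.047 + 0.717) = min(1, 1.670) = 1.000
¬(S → Q) = 1 − 1.000 = 0.000
¬(S → Q) ∧ Q = min(0.000, 0.717) = 0.000
Q ∧ (¬(S → Q) ∧ Q) = min(0.717, 0.000) = 0.000
(Q ∧ (¬(S → Q) ∧ Q)) ∧ S = min(0.000, 0.047) = 0.000
¬P → ((Q ∧ (¬(S → Q) ∧ Q)) ∧ S) = min(1, 1 − 0.136 + 0.000) = min(1, 0.864) = 0.864

0.864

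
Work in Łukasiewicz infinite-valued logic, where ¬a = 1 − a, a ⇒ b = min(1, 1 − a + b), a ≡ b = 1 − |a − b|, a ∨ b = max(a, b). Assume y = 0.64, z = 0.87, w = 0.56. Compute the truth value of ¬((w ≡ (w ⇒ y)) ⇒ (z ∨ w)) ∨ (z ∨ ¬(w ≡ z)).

w ⇒ y = min(1, 1 − 0.56 + 0.64) = min(1, 1.08) = 1.00
w ≡ (w ⇒ y) = 1 − |0.56 − 1.00| = 1 − 0.44 = 0.56
z ∨ w = max(0.87, 0.56) = 0.87
(w ≡ (w ⇒ y)) ⇒ (z ∨ w) = min(1, 1 − 0.56 + 0.87) = min(1, 1.31) = 1.00
¬((w ≡ (w ⇒ y)) ⇒ (z ∨ w)) = 1 − 1.00 = 0.00
w ≡ z = 1 − |0.56 − 0.87| = 1 − 0.31 = 0.69
¬(w ≡ z) = 1 − 0.69 = 0.31
z ∨ ¬(w ≡ z) = max(0.87, 0.31) = 0.87
¬((w ≡ (w ⇒ y)) ⇒ (z ∨ w)) ∨ (z ∨ ¬(w ≡ z)) = max(0.00, 0.87) = 0.87

0.87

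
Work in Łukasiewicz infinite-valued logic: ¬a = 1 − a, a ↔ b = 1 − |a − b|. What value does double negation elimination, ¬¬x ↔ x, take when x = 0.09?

1.00

¬x = 1 − 0.09 = 0.91
¬¬x = 1 − 0.91 = 0.09
¬¬x ↔ x = 1 − |0.09 − 0.09| = 1 − 0.00 = 1.00
(As expected: always 1 in Ł∞ since negation is involutive.)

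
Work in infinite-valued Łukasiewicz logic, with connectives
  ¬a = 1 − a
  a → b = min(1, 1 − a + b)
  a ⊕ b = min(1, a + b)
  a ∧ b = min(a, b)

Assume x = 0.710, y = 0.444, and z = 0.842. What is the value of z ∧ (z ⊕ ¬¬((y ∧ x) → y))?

y ∧ x = min(0.444, 0.710) = 0.444
(y ∧ x) → y = min(1, 1 − 0.444 + 0.444) = min(1, 1.000) = 1.000
¬((y ∧ x) → y) = 1 − 1.000 = 0.000
¬¬((y ∧ x) → y) = 1 − 0.000 = 1.000
z ⊕ ¬¬((y ∧ x) → y) = min(1, 0.842 + 1.000) = min(1, 1.842) = 1.000
z ∧ (z ⊕ ¬¬((y ∧ x) → y)) = min(0.842, 1.000) = 0.842

0.842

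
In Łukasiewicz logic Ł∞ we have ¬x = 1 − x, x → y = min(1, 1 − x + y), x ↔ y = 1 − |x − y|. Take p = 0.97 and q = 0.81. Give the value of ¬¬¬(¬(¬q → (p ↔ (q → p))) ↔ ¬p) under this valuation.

¬q = 1 − 0.81 = 0.19
q → p = min(1, 1 − 0.81 + 0.97) = min(1, 1.16) = 1.00
p ↔ (q → p) = 1 − |0.97 − 1.00| = 1 − 0.03 = 0.97
¬q → (p ↔ (q → p)) = min(1, 1 − 0.19 + 0.97) = min(1, 1.78) = 1.00
¬(¬q → (p ↔ (q → p))) = 1 − 1.00 = 0.00
¬p = 1 − 0.97 = 0.03
¬(¬q → (p ↔ (q → p))) ↔ ¬p = 1 − |0.00 − 0.03| = 1 − 0.03 = 0.97
¬(¬(¬q → (p ↔ (q → p))) ↔ ¬p) = 1 − 0.97 = 0.03
¬¬(¬(¬q → (p ↔ (q → p))) ↔ ¬p) = 1 − 0.03 = 0.97
¬¬¬(¬(¬q → (p ↔ (q → p))) ↔ ¬p) = 1 − 0.97 = 0.03

0.03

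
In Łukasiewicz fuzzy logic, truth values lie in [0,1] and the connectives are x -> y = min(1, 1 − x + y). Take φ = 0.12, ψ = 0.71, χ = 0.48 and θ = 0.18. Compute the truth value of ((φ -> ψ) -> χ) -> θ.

0.70

φ -> ψ = min(1, 1 − 0.12 + 0.71) = min(1, 1.59) = 1.00
(φ -> ψ) -> χ = min(1, 1 − 1.00 + 0.48) = min(1, 0.48) = 0.48
((φ -> ψ) -> χ) -> θ = min(1, 1 − 0.48 + 0.18) = min(1, 0.70) = 0.70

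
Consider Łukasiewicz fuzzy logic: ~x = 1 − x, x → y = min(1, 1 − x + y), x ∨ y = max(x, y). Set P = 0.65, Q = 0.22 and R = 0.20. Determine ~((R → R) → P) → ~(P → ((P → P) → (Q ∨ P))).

R → R = min(1, 1 − 0.20 + 0.20) = min(1, 1.00) = 1.00
(R → R) → P = min(1, 1 − 1.00 + 0.65) = min(1, 0.65) = 0.65
~((R → R) → P) = 1 − 0.65 = 0.35
P → P = min(1, 1 − 0.65 + 0.65) = min(1, 1.00) = 1.00
Q ∨ P = max(0.22, 0.65) = 0.65
(P → P) → (Q ∨ P) = min(1, 1 − 1.00 + 0.65) = min(1, 0.65) = 0.65
P → ((P → P) → (Q ∨ P)) = min(1, 1 − 0.65 + 0.65) = min(1, 1.00) = 1.00
~(P → ((P → P) → (Q ∨ P))) = 1 − 1.00 = 0.00
~((R → R) → P) → ~(P → ((P → P) → (Q ∨ P))) = min(1, 1 − 0.35 + 0.00) = min(1, 0.65) = 0.65

0.65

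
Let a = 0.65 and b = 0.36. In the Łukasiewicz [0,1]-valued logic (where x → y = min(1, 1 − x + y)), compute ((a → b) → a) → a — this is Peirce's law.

a → b = min(1, 1 − 0.65 + 0.36) = min(1, 0.71) = 0.71
(a → b) → a = min(1, 1 − 0.71 + 0.65) = min(1, 0.94) = 0.94
((a → b) → a) → a = min(1, 1 − 0.94 + 0.65) = min(1, 0.71) = 0.71
(The value 0.71 < 1 shows this instance is not satisfied; not a Ł∞-tautology in general.)

0.71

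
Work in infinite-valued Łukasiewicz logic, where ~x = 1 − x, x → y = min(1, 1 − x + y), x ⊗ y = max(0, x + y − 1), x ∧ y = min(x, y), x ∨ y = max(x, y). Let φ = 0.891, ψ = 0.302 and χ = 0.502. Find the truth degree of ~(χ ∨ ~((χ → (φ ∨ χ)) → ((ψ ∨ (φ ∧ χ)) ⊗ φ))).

0.393

φ ∨ χ = max(0.891, 0.502) = 0.891
χ → (φ ∨ χ) = min(1, 1 − 0.502 + 0.891) = min(1, 1.389) = 1.000
φ ∧ χ = min(0.891, 0.502) = 0.502
ψ ∨ (φ ∧ χ) = max(0.302, 0.502) = 0.502
(ψ ∨ (φ ∧ χ)) ⊗ φ = max(0, 0.502 + 0.891 − 1) = max(0, 0.393) = 0.393
(χ → (φ ∨ χ)) → ((ψ ∨ (φ ∧ χ)) ⊗ φ) = min(1, 1 − 1.000 + 0.393) = min(1, 0.393) = 0.393
~((χ → (φ ∨ χ)) → ((ψ ∨ (φ ∧ χ)) ⊗ φ)) = 1 − 0.393 = 0.607
χ ∨ ~((χ → (φ ∨ χ)) → ((ψ ∨ (φ ∧ χ)) ⊗ φ)) = max(0.502, 0.607) = 0.607
~(χ ∨ ~((χ → (φ ∨ χ)) → ((ψ ∨ (φ ∧ χ)) ⊗ φ))) = 1 − 0.607 = 0.393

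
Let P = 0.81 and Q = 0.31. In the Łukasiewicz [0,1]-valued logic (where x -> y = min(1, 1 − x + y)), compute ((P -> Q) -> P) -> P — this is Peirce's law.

P -> Q = min(1, 1 − 0.81 + 0.31) = min(1, 0.50) = 0.50
(P -> Q) -> P = min(1, 1 − 0.50 + 0.81) = min(1, 1.31) = 1.00
((P -> Q) -> P) -> P = min(1, 1 − 1.00 + 0.81) = min(1, 0.81) = 0.81
(The value 0.81 < 1 shows this instance is not satisfied; not a Ł∞-tautology in general.)

0.81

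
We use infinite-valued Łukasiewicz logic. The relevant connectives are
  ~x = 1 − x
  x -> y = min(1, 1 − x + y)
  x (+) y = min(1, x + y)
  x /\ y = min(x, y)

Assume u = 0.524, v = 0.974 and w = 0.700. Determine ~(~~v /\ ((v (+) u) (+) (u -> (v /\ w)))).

0.026

~v = 1 − 0.974 = 0.026
~~v = 1 − 0.026 = 0.974
v (+) u = min(1, 0.974 + 0.524) = min(1, 1.498) = 1.000
v /\ w = min(0.974, 0.700) = 0.700
u -> (v /\ w) = min(1, 1 − 0.524 + 0.700) = min(1, 1.176) = 1.000
(v (+) u) (+) (u -> (v /\ w)) = min(1, 1.000 + 1.000) = min(1, 2.000) = 1.000
~~v /\ ((v (+) u) (+) (u -> (v /\ w))) = min(0.974, 1.000) = 0.974
~(~~v /\ ((v (+) u) (+) (u -> (v /\ w)))) = 1 − 0.974 = 0.026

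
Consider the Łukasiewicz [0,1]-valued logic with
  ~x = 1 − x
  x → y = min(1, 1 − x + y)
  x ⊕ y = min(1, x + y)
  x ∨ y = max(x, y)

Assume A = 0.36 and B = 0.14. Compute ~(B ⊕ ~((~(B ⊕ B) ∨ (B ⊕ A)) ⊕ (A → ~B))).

B ⊕ B = min(1, 0.14 + 0.14) = min(1, 0.28) = 0.28
~(B ⊕ B) = 1 − 0.28 = 0.72
B ⊕ A = min(1, 0.14 + 0.36) = min(1, 0.50) = 0.50
~(B ⊕ B) ∨ (B ⊕ A) = max(0.72, 0.50) = 0.72
~B = 1 − 0.14 = 0.86
A → ~B = min(1, 1 − 0.36 + 0.86) = min(1, 1.50) = 1.00
(~(B ⊕ B) ∨ (B ⊕ A)) ⊕ (A → ~B) = min(1, 0.72 + 1.00) = min(1, 1.72) = 1.00
~((~(B ⊕ B) ∨ (B ⊕ A)) ⊕ (A → ~B)) = 1 − 1.00 = 0.00
B ⊕ ~((~(B ⊕ B) ∨ (B ⊕ A)) ⊕ (A → ~B)) = min(1, 0.14 + 0.00) = min(1, 0.14) = 0.14
~(B ⊕ ~((~(B ⊕ B) ∨ (B ⊕ A)) ⊕ (A → ~B))) = 1 − 0.14 = 0.86

0.86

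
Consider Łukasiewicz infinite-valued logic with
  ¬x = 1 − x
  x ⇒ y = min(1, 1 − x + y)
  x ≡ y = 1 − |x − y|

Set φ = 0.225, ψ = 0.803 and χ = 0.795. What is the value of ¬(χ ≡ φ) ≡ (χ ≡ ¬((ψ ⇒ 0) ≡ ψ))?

χ ≡ φ = 1 − |0.795 − 0.225| = 1 − 0.570 = 0.430
¬(χ ≡ φ) = 1 − 0.430 = 0.570
ψ ⇒ 0 = min(1, 1 − 0.803 + 0.000) = min(1, 0.197) = 0.197
(ψ ⇒ 0) ≡ ψ = 1 − |0.197 − 0.803| = 1 − 0.606 = 0.394
¬((ψ ⇒ 0) ≡ ψ) = 1 − 0.394 = 0.606
χ ≡ ¬((ψ ⇒ 0) ≡ ψ) = 1 − |0.795 − 0.606| = 1 − 0.189 = 0.811
¬(χ ≡ φ) ≡ (χ ≡ ¬((ψ ⇒ 0) ≡ ψ)) = 1 − |0.570 − 0.811| = 1 − 0.241 = 0.759

0.759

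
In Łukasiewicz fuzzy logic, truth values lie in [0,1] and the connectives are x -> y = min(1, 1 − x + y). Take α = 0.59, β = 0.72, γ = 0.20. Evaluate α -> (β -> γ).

β -> γ = min(1, 1 − 0.72 + 0.20) = min(1, 0.48) = 0.48
α -> (β -> γ) = min(1, 1 − 0.59 + 0.48) = min(1, 0.89) = 0.89

0.89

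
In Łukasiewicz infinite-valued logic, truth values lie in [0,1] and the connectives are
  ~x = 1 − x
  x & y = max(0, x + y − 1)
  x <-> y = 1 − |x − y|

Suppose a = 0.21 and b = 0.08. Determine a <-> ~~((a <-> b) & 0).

0.79

a <-> b = 1 − |0.21 − 0.08| = 1 − 0.13 = 0.87
(a <-> b) & 0 = max(0, 0.87 + 0.00 − 1) = max(0, -0.13) = 0.00
~((a <-> b) & 0) = 1 − 0.00 = 1.00
~~((a <-> b) & 0) = 1 − 1.00 = 0.00
a <-> ~~((a <-> b) & 0) = 1 − |0.21 − 0.00| = 1 − 0.21 = 0.79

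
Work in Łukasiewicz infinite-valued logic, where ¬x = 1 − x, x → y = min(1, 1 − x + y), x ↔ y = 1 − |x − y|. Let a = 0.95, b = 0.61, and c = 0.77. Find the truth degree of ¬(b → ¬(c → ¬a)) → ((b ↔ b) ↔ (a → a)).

1.00

¬a = 1 − 0.95 = 0.05
c → ¬a = min(1, 1 − 0.77 + 0.05) = min(1, 0.28) = 0.28
¬(c → ¬a) = 1 − 0.28 = 0.72
b → ¬(c → ¬a) = min(1, 1 − 0.61 + 0.72) = min(1, 1.11) = 1.00
¬(b → ¬(c → ¬a)) = 1 − 1.00 = 0.00
b ↔ b = 1 − |0.61 − 0.61| = 1 − 0.00 = 1.00
a → a = min(1, 1 − 0.95 + 0.95) = min(1, 1.00) = 1.00
(b ↔ b) ↔ (a → a) = 1 − |1.00 − 1.00| = 1 − 0.00 = 1.00
¬(b → ¬(c → ¬a)) → ((b ↔ b) ↔ (a → a)) = min(1, 1 − 0.00 + 1.00) = min(1, 2.00) = 1.00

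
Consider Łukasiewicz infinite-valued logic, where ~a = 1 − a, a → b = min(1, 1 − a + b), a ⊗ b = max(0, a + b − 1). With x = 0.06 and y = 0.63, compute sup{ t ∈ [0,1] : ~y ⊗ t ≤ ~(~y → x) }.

~y = 1 − 0.63 = 0.37
So the left factor is ~y = 0.37.
~y → x = min(1, 1 − 0.37 + 0.06) = min(1, 0.69) = 0.69
~(~y → x) = 1 − 0.69 = 0.31
So the right-hand bound is ~(~y → x) = 0.31.
The residuum of the Łukasiewicz t-norm gives the supremum: min(1, 1 − 0.37 + 0.31).
1 − 0.37 + 0.31 = 0.94, so t = min(1, 0.94) = 0.94.
Check: 0.37 ⊗ 0.94 = max(0, 0.31) = 0.31 ≤ 0.31.

0.94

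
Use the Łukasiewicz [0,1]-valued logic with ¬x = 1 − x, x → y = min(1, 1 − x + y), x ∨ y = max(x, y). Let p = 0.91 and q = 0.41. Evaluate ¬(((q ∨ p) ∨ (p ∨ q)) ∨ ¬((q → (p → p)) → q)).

0.09

q ∨ p = max(0.41, 0.91) = 0.91
p ∨ q = max(0.91, 0.41) = 0.91
(q ∨ p) ∨ (p ∨ q) = max(0.91, 0.91) = 0.91
p → p = min(1, 1 − 0.91 + 0.91) = min(1, 1.00) = 1.00
q → (p → p) = min(1, 1 − 0.41 + 1.00) = min(1, 1.59) = 1.00
(q → (p → p)) → q = min(1, 1 − 1.00 + 0.41) = min(1, 0.41) = 0.41
¬((q → (p → p)) → q) = 1 − 0.41 = 0.59
((q ∨ p) ∨ (p ∨ q)) ∨ ¬((q → (p → p)) → q) = max(0.91, 0.59) = 0.91
¬(((q ∨ p) ∨ (p ∨ q)) ∨ ¬((q → (p → p)) → q)) = 1 − 0.91 = 0.09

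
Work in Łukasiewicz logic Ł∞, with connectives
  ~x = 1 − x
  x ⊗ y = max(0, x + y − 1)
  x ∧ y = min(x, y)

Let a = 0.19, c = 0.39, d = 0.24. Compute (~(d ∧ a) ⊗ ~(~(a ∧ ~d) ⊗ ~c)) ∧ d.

0.24

d ∧ a = min(0.24, 0.19) = 0.19
~(d ∧ a) = 1 − 0.19 = 0.81
~d = 1 − 0.24 = 0.76
a ∧ ~d = min(0.19, 0.76) = 0.19
~(a ∧ ~d) = 1 − 0.19 = 0.81
~c = 1 − 0.39 = 0.61
~(a ∧ ~d) ⊗ ~c = max(0, 0.81 + 0.61 − 1) = max(0, 0.42) = 0.42
~(~(a ∧ ~d) ⊗ ~c) = 1 − 0.42 = 0.58
~(d ∧ a) ⊗ ~(~(a ∧ ~d) ⊗ ~c) = max(0, 0.81 + 0.58 − 1) = max(0, 0.39) = 0.39
(~(d ∧ a) ⊗ ~(~(a ∧ ~d) ⊗ ~c)) ∧ d = min(0.39, 0.24) = 0.24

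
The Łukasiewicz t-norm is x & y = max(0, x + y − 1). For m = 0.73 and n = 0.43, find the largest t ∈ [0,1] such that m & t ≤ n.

0.70

The residuum of the Łukasiewicz t-norm gives the supremum: min(1, 1 − 0.73 + 0.43).
1 − 0.73 + 0.43 = 0.70, so t = min(1, 0.70) = 0.70.
Check: 0.73 & 0.70 = max(0, 0.43) = 0.43 ≤ 0.43.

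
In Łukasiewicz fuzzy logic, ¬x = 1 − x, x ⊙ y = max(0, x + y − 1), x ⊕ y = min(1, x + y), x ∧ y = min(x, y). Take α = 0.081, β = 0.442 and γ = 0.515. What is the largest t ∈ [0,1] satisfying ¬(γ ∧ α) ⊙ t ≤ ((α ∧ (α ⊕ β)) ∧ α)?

γ ∧ α = min(0.515, 0.081) = 0.081
¬(γ ∧ α) = 1 − 0.081 = 0.919
So the left factor is ¬(γ ∧ α) = 0.919.
α ⊕ β = min(1, 0.081 + 0.442) = min(1, 0.523) = 0.523
α ∧ (α ⊕ β) = min(0.081, 0.523) = 0.081
(α ∧ (α ⊕ β)) ∧ α = min(0.081, 0.081) = 0.081
So the right-hand bound is (α ∧ (α ⊕ β)) ∧ α = 0.081.
The residuum of the Łukasiewicz t-norm gives the supremum: min(1, 1 − 0.919 + 0.081).
1 − 0.919 + 0.081 = 0.162, so t = min(1, 0.162) = 0.162.
Check: 0.919 ⊙ 0.162 = max(0, 0.081) = 0.081 ≤ 0.081.

0.162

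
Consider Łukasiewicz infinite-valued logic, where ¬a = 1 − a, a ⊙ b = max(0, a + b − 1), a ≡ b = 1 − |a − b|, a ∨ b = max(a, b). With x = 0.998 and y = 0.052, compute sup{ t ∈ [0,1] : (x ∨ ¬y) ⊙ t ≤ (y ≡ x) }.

0.056

¬y = 1 − 0.052 = 0.948
x ∨ ¬y = max(0.998, 0.948) = 0.998
So the left factor is x ∨ ¬y = 0.998.
y ≡ x = 1 − |0.052 − 0.998| = 1 − 0.946 = 0.054
So the right-hand bound is y ≡ x = 0.054.
The residuum of the Łukasiewicz t-norm gives the supremum: min(1, 1 − 0.998 + 0.054).
1 − 0.998 + 0.054 = 0.056, so t = min(1, 0.056) = 0.056.
Check: 0.998 ⊙ 0.056 = max(0, 0.054) = 0.054 ≤ 0.054.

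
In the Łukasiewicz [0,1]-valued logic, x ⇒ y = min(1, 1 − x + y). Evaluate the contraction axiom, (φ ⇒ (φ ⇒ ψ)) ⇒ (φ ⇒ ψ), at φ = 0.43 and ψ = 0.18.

φ ⇒ ψ = min(1, 1 − 0.43 + 0.18) = min(1, 0.75) = 0.75
φ ⇒ (φ ⇒ ψ) = min(1, 1 − 0.43 + 0.75) = min(1, 1.32) = 1.00
(φ ⇒ (φ ⇒ ψ)) ⇒ (φ ⇒ ψ) = min(1, 1 − 1.00 + 0.75) = min(1, 0.75) = 0.75
(The value 0.75 < 1 shows this instance is not satisfied; fails in Ł∞ (the t-norm is not idempotent).)

0.75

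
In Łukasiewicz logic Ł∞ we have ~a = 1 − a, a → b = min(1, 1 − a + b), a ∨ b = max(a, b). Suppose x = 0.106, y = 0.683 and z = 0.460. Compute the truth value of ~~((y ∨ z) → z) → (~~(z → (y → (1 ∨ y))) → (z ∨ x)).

y ∨ z = max(0.683, 0.460) = 0.683
(y ∨ z) → z = min(1, 1 − 0.683 + 0.460) = min(1, 0.777) = 0.777
~((y ∨ z) → z) = 1 − 0.777 = 0.223
~~((y ∨ z) → z) = 1 − 0.223 = 0.777
1 ∨ y = max(1.000, 0.683) = 1.000
y → (1 ∨ y) = min(1, 1 − 0.683 + 1.000) = min(1, 1.317) = 1.000
z → (y → (1 ∨ y)) = min(1, 1 − 0.460 + 1.000) = min(1, 1.540) = 1.000
~(z → (y → (1 ∨ y))) = 1 − 1.000 = 0.000
~~(z → (y → (1 ∨ y))) = 1 − 0.000 = 1.000
z ∨ x = max(0.460, 0.106) = 0.460
~~(z → (y → (1 ∨ y))) → (z ∨ x) = min(1, 1 − 1.000 + 0.460) = min(1, 0.460) = 0.460
~~((y ∨ z) → z) → (~~(z → (y → (1 ∨ y))) → (z ∨ x)) = min(1, 1 − 0.777 + 0.460) = min(1, 0.683) = 0.683

0.683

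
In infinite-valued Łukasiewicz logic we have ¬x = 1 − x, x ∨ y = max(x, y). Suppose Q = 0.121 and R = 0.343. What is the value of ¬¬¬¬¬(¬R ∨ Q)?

¬R = 1 − 0.343 = 0.657
¬R ∨ Q = max(0.657, 0.121) = 0.657
¬(¬R ∨ Q) = 1 − 0.657 = 0.343
¬¬(¬R ∨ Q) = 1 − 0.343 = 0.657
¬¬¬(¬R ∨ Q) = 1 − 0.657 = 0.343
¬¬¬¬(¬R ∨ Q) = 1 − 0.343 = 0.657
¬¬¬¬¬(¬R ∨ Q) = 1 − 0.657 = 0.343

0.343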